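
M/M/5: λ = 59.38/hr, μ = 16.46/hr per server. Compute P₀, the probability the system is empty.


a = λ/μ = 59.38/16.46 = 3.6075; ρ = a/c = 0.7215
Σ_{k=0}^{4} a^k/k! (terms k=0..4) = 1.00000 + 3.60753 + 6.50715 + 7.82492 + 7.05716 = 25.99676
Tail: a^5/(5!(1−ρ)) = 611.01492/(120·0.2785) = 18.28335
P₀ = 1/(25.99676 + 18.28335) = 1/44.28012 = 0.022584

Final: 0.022584


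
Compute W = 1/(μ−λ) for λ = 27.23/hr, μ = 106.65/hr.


W = 1/(μ−λ) = 1/(106.65 − 27.23) = 1/79.42 = 0.01259 hr

Final: 0.01259 hr


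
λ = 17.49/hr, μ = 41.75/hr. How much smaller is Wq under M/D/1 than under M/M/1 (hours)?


ρ = 17.49/41.75 = 0.4189
Wq(M/M/1) = ρ/(μ−λ) = 0.4189/24.26 = 0.01727 hr
Wq(M/D/1) = ρ/(2(μ−λ)) = 0.008634 hr
Savings = 0.01727 − 0.008634 = 0.008634 hr

Final: 0.008634 hr


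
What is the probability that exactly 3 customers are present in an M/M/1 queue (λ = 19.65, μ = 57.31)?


ρ = 19.65/57.31 = 0.3429
P_n = (1−ρ)·ρ^n = (1 − 0.3429)·0.3429^3 = 0.6571·0.040308 = 0.026488

Final: 0.026488


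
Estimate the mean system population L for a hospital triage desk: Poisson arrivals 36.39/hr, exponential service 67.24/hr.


ρ = λ/μ = 36.39/67.24 = 0.5412
L = ρ/(1−ρ) = 0.5412/(1 − 0.5412) = 0.5412/0.4588 = 1.1796

Final: 1.1796


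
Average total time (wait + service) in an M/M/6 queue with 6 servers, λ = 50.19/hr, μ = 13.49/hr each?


a = 3.7205; ρ = 0.6201; P₀ = 0.022807
Lq = P₀·a^c·ρ/(c!(1−ρ)²) = 0.36096
Wq = Lq/λ = 0.36096/50.19 = 0.007192 hr
W = Wq + 1/μ = 0.007192 + 0.07413 = 0.08132 hr

Final: 0.08132 hr


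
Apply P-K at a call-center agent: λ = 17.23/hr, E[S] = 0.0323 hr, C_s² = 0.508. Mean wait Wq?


ρ = λ·E[S] = 17.23·0.0323 = 0.5565
E[S²] = E[S]²(1+C_s²) = 0.0323²·(1+0.508) = 0.001573
Wq = λ·E[S²]/(2(1−ρ)) = 17.23·0.001573/(2·0.4435) = 0.03056 hr

Final: 0.03056 hr


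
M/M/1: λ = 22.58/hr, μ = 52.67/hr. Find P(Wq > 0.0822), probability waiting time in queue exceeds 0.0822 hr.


ρ = 22.58/52.67 = 0.4287
P(Wq > t) = ρ·e^{−(μ−λ)t} = 0.4287·e^{−2.4734}
= 0.4287·0.084298 = 0.036139

Final: 0.036139


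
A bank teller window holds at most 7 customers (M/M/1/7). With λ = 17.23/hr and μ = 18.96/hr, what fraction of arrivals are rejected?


ρ = λ/μ = 17.23/18.96 = 0.9088
P_K = (1−ρ)ρ^K/(1−ρ^(K+1)) = (0.09124·0.511833)/(1 − 0.465131)
= 0.046702/0.534869 = 0.087315

Final: 0.087315


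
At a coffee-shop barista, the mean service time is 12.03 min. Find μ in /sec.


μ = 1/(service time) in consistent units.
1 second = 0.0166667 min, so μ = 0.0166667/12.03 = 0.001385 per second

Final: 0.001385 /sec


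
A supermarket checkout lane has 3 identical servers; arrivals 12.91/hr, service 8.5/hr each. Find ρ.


ρ = λ/(cμ) = 12.91/(3·8.5) = 12.91/25.50 = 0.5063

Final: 0.5063


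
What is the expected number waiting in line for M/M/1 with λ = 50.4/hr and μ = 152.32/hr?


ρ = 50.4/152.32 = 0.3309
Lq = ρ²/(1−ρ) = 0.1095/0.6691 = 0.1636

Final: 0.1636


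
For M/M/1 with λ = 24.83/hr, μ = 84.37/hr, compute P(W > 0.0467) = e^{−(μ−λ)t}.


W ~ Exponential(μ−λ) for M/M/1.
μ − λ = 84.37 − 24.83 = 59.5400
P(W > t) = e^{−(μ−λ)t} = e^{−2.7805} = 0.062006

Final: 0.062006


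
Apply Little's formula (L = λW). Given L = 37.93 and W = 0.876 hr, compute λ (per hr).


λ = L/W = 37.93/0.876 = 43.2991 /hr

Final: 43.2991 /hr


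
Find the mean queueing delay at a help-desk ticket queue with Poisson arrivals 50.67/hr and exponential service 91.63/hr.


ρ = 50.67/91.63 = 0.5530
Wq = ρ/(μ−λ) = 0.5530/(91.63 − 50.67) = 0.5530/40.96 = 0.01350 hr

Final: 0.01350 hr


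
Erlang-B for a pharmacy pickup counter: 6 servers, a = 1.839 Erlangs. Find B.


B(c,a) = (a^c/c!) / Σ_{k=0}^{c} a^k/k!
a^6/6! = 0.053723
Σ terms (k=0..6): 1.00000 + 1.83900 + 1.69096 + 1.03656 + 0.47656 + 0.17528 + 0.05372 = 6.272078
B = 0.053723/6.272078 = 0.008565

Final: 0.008565


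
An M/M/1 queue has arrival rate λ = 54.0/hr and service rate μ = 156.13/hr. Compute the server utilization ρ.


ρ = λ/μ = 54.0/156.13 = 0.3459

Final: 0.3459


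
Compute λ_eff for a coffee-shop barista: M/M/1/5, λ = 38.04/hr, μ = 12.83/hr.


ρ = 2.9649; P_K = (1−ρ)ρ^5/(1−ρ^6) = 0.663700
λ_eff = λ(1 − P_K) = 38.04·(1 − 0.663700) = 38.04·0.336300 = 12.7928 /hr

Final: 12.7928 /hr


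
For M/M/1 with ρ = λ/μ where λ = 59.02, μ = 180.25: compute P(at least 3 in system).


ρ = 59.02/180.25 = 0.3274
P(N ≥ n) = ρ^n = 0.3274^3 = 0.035105

Final: 0.035105


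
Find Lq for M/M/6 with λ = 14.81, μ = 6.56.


a = λ/μ = 2.2576; ρ = a/6 = 0.3763
P₀ = 0.104277
Lq = P₀·a^c·ρ / (c!·(1−ρ)²) = 0.104277·132.40589·0.3763/(720·0.38904)
= 0.01855

Final: 0.01855


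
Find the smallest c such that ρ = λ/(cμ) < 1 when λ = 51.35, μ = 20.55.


Stability requires cμ > λ ⇔ c > λ/μ.
λ/μ = 51.35/20.55 = 2.4988
Minimum integer c = ⌊2.4988⌋ + 1 = 3
Check: 3·20.55 = 61.65 > 51.35, while 2·20.55 = 41.10 ≤ 51.35

Final: 3 servers


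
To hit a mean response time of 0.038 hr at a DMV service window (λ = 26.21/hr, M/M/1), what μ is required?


W = 1/(μ−λ) ⇒ μ − λ = 1/W = 1/0.038 = 26.3158
μ = λ + 1/W = 26.21 + 26.3158 = 52.5258 per hr

Final: 52.5258 /hr


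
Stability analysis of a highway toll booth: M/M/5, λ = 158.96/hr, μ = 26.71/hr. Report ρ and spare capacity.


Total capacity cμ = 5·26.71 = 133.55/hr
ρ = λ/(cμ) = 158.96/133.55 = 1.1903
Stable ⇔ ρ < 1: NO
Spare capacity = cμ − λ = 133.55 − 158.96 = -25.41/hr

Final: ρ = 1.1903; unstable; margin = -25.41/hr


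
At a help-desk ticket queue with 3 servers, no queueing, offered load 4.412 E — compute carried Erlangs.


B(3,4.412) = 0.485894 (Erlang-B)
Carried load = a(1 − B) = 4.412·(1 − 0.485894) = 4.412·0.514106 = 2.2682 E

Final: 2.2682 Erlangs


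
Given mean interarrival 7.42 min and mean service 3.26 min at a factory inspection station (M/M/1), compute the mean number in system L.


λ = 60/7.42 = 8.0863 /hr
μ = 60/3.26 = 18.4049 /hr
ρ = λ/μ = 8.0863/18.4049 = 0.4394
L = ρ/(1−ρ) = 0.4394/0.5606 = 0.7837

Final: 0.7837


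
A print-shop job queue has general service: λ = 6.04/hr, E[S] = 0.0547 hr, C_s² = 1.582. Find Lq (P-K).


ρ = λ·E[S] = 6.04·0.0547 = 0.3304
Lq = ρ²(1+C_s²)/(2(1−ρ)) = 0.1092·(1+1.582)/(2·0.6696)
= 0.1092·2.5820/1.3392 = 0.21045

Final: 0.21045


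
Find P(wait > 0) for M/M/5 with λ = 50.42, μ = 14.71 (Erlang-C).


a = λ/μ = 3.4276; ρ = a/5 = 0.6855
P₀ = 0.028328 (from M/M/c formula)
C(c,a) = [a^c/(c!(1−ρ))]·P₀ = [473.09771/(120·0.3145)]·0.028328
= 12.53651·0.028328 = 0.355133

Final: 0.355133


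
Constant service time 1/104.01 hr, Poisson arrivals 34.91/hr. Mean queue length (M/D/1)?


ρ = 34.91/104.01 = 0.3356
M/D/1: Lq = ρ²/(2(1−ρ)) = 0.1127/(2·0.6644) = 0.08478

Final: 0.08478


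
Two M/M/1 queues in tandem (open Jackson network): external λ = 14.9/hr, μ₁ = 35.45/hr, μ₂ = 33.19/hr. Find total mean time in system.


Each node sees arrival rate λ = 14.9/hr (tandem ⇒ throughput preserved).
W₁ = 1/(μ₁−λ) = 1/(35.45−14.9) = 0.04866 hr
W₂ = 1/(μ₂−λ) = 1/(33.19−14.9) = 0.05467 hr
W_total = W₁ + W₂ = 0.04866 + 0.05467 = 0.10334 hr

Final: 0.10334 hr


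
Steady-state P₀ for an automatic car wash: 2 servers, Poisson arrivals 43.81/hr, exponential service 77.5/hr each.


a = λ/μ = 43.81/77.5 = 0.5653; ρ = a/c = 0.2826
Σ_{k=0}^{1} a^k/k! (terms k=0..1) = 1.00000 + 0.56529 = 1.56529
Tail: a^2/(2!(1−ρ)) = 0.31955/(2·0.7174) = 0.22273
P₀ = 1/(1.56529 + 0.22273) = 1/1.78802 = 0.559278

Final: 0.559278


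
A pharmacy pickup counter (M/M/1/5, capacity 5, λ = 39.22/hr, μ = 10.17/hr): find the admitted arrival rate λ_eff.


ρ = 3.8564; P_K = (1−ρ)ρ^5/(1−ρ^6) = 0.740919
λ_eff = λ(1 − P_K) = 39.22·(1 − 0.740919) = 39.22·0.259081 = 10.1612 /hr

Final: 10.1612 /hr


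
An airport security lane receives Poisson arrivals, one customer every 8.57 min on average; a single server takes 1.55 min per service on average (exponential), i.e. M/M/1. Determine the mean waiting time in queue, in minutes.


λ = 60/8.57 = 7.0012 /hr
μ = 60/1.55 = 38.7097 /hr
ρ = λ/μ = 7.0012/38.7097 = 0.1809
Wq = ρ/(μ−λ) = 0.1809/(38.7097−7.0012) = 0.005704 hr
In minutes: 0.005704·60 = 0.3422 min

Final: 0.3422 min


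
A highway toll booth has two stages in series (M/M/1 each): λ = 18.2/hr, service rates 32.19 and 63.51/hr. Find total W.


Each node sees arrival rate λ = 18.2/hr (tandem ⇒ throughput preserved).
W₁ = 1/(μ₁−λ) = 1/(32.19−18.2) = 0.07148 hr
W₂ = 1/(μ₂−λ) = 1/(63.51−18.2) = 0.02207 hr
W_total = W₁ + W₂ = 0.07148 + 0.02207 = 0.09355 hr

Final: 0.09355 hr


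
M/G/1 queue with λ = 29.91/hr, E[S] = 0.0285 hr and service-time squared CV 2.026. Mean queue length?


ρ = λ·E[S] = 29.91·0.0285 = 0.8524
Lq = ρ²(1+C_s²)/(2(1−ρ)) = 0.7266·(1+2.026)/(2·0.1476)
= 0.7266·3.0260/0.2951 = 7.45037

Final: 7.45037


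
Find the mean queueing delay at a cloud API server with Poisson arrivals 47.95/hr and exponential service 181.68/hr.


ρ = 47.95/181.68 = 0.2639
Wq = ρ/(μ−λ) = 0.2639/(181.68 − 47.95) = 0.2639/133.73 = 0.001974 hr

Final: 0.001974 hr


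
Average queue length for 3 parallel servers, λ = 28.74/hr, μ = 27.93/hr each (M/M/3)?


a = λ/μ = 1.0290; ρ = a/3 = 0.3430
P₀ = 0.352756
Lq = P₀·a^c·ρ / (c!·(1−ρ)²) = 0.352756·1.08955·0.3430/(6·0.43165)
= 0.05090

Final: 0.05090


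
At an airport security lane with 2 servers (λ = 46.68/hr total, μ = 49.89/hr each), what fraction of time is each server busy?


ρ = λ/(cμ) = 46.68/(2·49.89) = 46.68/99.78 = 0.4678

Final: 0.4678


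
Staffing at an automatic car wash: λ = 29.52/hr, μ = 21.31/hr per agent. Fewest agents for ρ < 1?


Stability requires cμ > λ ⇔ c > λ/μ.
λ/μ = 29.52/21.31 = 1.3853
Minimum integer c = ⌊1.3853⌋ + 1 = 2
Check: 2·21.31 = 42.62 > 29.52, while 1·21.31 = 21.31 ≤ 29.52

Final: 2 servers


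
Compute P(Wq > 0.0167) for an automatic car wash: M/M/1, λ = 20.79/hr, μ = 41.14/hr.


ρ = 20.79/41.14 = 0.5053
P(Wq > t) = ρ·e^{−(μ−λ)t} = 0.5053·e^{−0.3398}
= 0.5053·0.711881 = 0.359747

Final: 0.359747


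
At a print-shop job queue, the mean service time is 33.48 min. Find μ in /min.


μ = 1/(service time) in consistent units.
1 minute = 1 min, so μ = 1/33.48 = 0.02987 per minute

Final: 0.02987 /min


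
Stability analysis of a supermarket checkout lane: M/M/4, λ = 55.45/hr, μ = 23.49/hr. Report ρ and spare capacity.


Total capacity cμ = 4·23.49 = 93.96/hr
ρ = λ/(cμ) = 55.45/93.96 = 0.5901
Stable ⇔ ρ < 1: YES
Spare capacity = cμ − λ = 93.96 − 55.45 = 38.51/hr

Final: ρ = 0.5901; stable; margin = 38.51/hr


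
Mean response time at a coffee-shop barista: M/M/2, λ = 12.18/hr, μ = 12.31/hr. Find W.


a = 0.9894; ρ = 0.4947; P₀ = 0.338043
Lq = P₀·a^c·ρ/(c!(1−ρ)²) = 0.32064
Wq = Lq/λ = 0.32064/12.18 = 0.02632 hr
W = Wq + 1/μ = 0.02632 + 0.08123 = 0.10756 hr

Final: 0.10756 hr


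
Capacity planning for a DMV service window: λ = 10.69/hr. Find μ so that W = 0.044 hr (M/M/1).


W = 1/(μ−λ) ⇒ μ − λ = 1/W = 1/0.044 = 22.7273
μ = λ + 1/W = 10.69 + 22.7273 = 33.4173 per hr

Final: 33.4173 /hr


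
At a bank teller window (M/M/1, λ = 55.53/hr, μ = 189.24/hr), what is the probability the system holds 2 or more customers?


ρ = 55.53/189.24 = 0.2934
P(N ≥ n) = ρ^n = 0.2934^2 = 0.086105

Final: 0.086105


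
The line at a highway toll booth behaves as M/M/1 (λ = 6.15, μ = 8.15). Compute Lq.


ρ = 6.15/8.15 = 0.7546
Lq = ρ²/(1−ρ) = 0.5694/0.2454 = 2.3204

Final: 2.3204


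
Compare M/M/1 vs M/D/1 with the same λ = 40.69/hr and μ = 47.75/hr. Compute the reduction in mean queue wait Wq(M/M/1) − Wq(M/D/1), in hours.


ρ = 40.69/47.75 = 0.8521
Wq(M/M/1) = ρ/(μ−λ) = 0.8521/7.06 = 0.12070 hr
Wq(M/D/1) = ρ/(2(μ−λ)) = 0.06035 hr
Savings = 0.12070 − 0.06035 = 0.06035 hr

Final: 0.06035 hr


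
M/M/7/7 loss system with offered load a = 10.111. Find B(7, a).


B(c,a) = (a^c/c!) / Σ_{k=0}^{c} a^k/k!
a^7/7! = 2143.523436
Σ terms (k=0..7): 1.00000 + 10.11100 + 51.11616 + 172.27850 + 435.47698 + 880.62154 + 1483.99407 + 2143.52344 = 5178.121689
B = 2143.523436/5178.121689 = 0.413958

Final: 0.413958


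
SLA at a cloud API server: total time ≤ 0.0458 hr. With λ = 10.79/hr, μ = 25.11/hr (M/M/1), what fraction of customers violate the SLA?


W ~ Exponential(μ−λ) for M/M/1.
μ − λ = 25.11 − 10.79 = 14.3200
P(W > t) = e^{−(μ−λ)t} = e^{−0.6559} = 0.518998

Final: 0.518998


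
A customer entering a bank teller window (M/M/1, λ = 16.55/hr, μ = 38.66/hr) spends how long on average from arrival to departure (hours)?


W = 1/(μ−λ) = 1/(38.66 − 16.55) = 1/22.11 = 0.04523 hr

Final: 0.04523 hr


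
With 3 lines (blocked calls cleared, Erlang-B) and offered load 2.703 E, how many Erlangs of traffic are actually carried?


B(3,2.703) = 0.309127 (Erlang-B)
Carried load = a(1 − B) = 2.703·(1 − 0.309127) = 2.703·0.690873 = 1.8674 E

Final: 1.8674 Erlangs


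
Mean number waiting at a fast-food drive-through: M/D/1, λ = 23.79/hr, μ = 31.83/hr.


ρ = 23.79/31.83 = 0.7474
M/D/1: Lq = ρ²/(2(1−ρ)) = 0.5586/(2·0.2526) = 1.10577

Final: 1.10577


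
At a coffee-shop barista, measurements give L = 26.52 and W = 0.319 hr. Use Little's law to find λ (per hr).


λ = L/W = 26.52/0.319 = 83.1348 /hr

Final: 83.1348 /hr


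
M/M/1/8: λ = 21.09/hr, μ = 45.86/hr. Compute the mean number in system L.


ρ = 21.09/45.86 = 0.4599
L = ρ[1 − (K+1)ρ^K + Kρ^(K+1)] / [(1−ρ)(1−ρ^(K+1))]
Numerator: 0.4599·(1 − 9·0.002001 + 8·0.0009200) = 0.454983
Denominator: (0.5401)·(0.999080) = 0.539625
L = 0.454983/0.539625 = 0.8431

Final: 0.8431


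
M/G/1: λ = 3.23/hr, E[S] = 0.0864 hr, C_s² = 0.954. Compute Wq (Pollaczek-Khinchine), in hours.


ρ = λ·E[S] = 3.23·0.0864 = 0.2791
E[S²] = E[S]²(1+C_s²) = 0.0864²·(1+0.954) = 0.014587
Wq = λ·E[S²]/(2(1−ρ)) = 3.23·0.014587/(2·0.7209) = 0.03268 hr

Final: 0.03268 hr


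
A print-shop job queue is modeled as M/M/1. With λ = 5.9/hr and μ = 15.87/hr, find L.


ρ = λ/μ = 5.9/15.87 = 0.3718
L = ρ/(1−ρ) = 0.3718/(1 − 0.3718) = 0.3718/0.6282 = 0.5918

Final: 0.5918


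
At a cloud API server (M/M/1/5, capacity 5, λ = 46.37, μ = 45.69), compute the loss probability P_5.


ρ = λ/μ = 46.37/45.69 = 1.0149
P_K = (1−ρ)ρ^K/(1−ρ^(K+1)) = (-0.01488·1.076663)/(1 − 1.092687)
= -0.016024/-0.092687 = 0.172882

Final: 0.172882


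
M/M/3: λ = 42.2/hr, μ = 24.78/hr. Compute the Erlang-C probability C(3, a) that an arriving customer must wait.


a = λ/μ = 1.7030; ρ = a/3 = 0.5677
P₀ = 0.165097 (from M/M/c formula)
C(c,a) = [a^c/(c!(1−ρ))]·P₀ = [4.93894/(6·0.4323)]·0.165097
= 1.90396·0.165097 = 0.314340

Final: 0.314340


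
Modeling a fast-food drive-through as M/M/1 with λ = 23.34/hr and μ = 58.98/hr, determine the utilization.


ρ = λ/μ = 23.34/58.98 = 0.3957

Final: 0.3957


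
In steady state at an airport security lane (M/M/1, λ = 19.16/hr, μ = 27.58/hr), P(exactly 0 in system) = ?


ρ = 19.16/27.58 = 0.6947
P_n = (1−ρ)·ρ^n = (1 − 0.6947)·0.6947^0 = 0.3053·1.000000 = 0.305294

Final: 0.305294


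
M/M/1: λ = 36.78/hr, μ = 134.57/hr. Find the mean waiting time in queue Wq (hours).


ρ = 36.78/134.57 = 0.2733
Wq = ρ/(μ−λ) = 0.2733/(134.57 − 36.78) = 0.2733/97.79 = 0.002795 hr

Final: 0.002795 hr


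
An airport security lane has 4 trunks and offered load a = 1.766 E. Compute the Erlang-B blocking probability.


B(c,a) = (a^c/c!) / Σ_{k=0}^{c} a^k/k!
a^4/4! = 0.405277
Σ terms (k=0..4): 1.00000 + 1.76600 + 1.55938 + 0.91795 + 0.40528 = 5.648608
B = 0.405277/5.648608 = 0.071748

Final: 0.071748


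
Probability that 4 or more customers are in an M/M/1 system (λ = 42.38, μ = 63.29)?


ρ = 42.38/63.29 = 0.6696
P(N ≥ n) = ρ^n = 0.6696^4 = 0.201050

Final: 0.201050


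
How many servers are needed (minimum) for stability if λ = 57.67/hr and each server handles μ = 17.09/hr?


Stability requires cμ > λ ⇔ c > λ/μ.
λ/μ = 57.67/17.09 = 3.3745
Minimum integer c = ⌊3.3745⌋ + 1 = 4
Check: 4·17.09 = 68.36 > 57.67, while 3·17.09 = 51.27 ≤ 57.67

Final: 4 servers


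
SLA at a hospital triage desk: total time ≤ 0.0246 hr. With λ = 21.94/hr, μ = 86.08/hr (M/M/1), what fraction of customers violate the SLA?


W ~ Exponential(μ−λ) for M/M/1.
μ − λ = 86.08 − 21.94 = 64.1400
P(W > t) = e^{−(μ−λ)t} = e^{−1.5778} = 0.206420

Final: 0.206420


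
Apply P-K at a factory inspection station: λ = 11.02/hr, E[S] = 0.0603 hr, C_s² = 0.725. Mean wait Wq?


ρ = λ·E[S] = 11.02·0.0603 = 0.6645
E[S²] = E[S]²(1+C_s²) = 0.0603²·(1+0.725) = 0.006272
Wq = λ·E[S²]/(2(1−ρ)) = 11.02·0.006272/(2·0.3355) = 0.10301 hr

Final: 0.10301 hr


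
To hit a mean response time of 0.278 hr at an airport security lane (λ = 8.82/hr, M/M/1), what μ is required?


W = 1/(μ−λ) ⇒ μ − λ = 1/W = 1/0.278 = 3.5971
μ = λ + 1/W = 8.82 + 3.5971 = 12.4171 per hr

Final: 12.4171 /hr


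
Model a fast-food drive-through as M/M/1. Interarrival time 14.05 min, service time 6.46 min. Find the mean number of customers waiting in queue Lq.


λ = 60/14.05 = 4.2705 /hr
μ = 60/6.46 = 9.2879 /hr
ρ = λ/μ = 4.2705/9.2879 = 0.4598
Lq = ρ²/(1−ρ) = 0.2114/0.5402 = 0.3913

Final: 0.3913


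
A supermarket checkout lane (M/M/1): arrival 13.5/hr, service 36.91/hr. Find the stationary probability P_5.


ρ = 13.5/36.91 = 0.3658
P_n = (1−ρ)·ρ^n = (1 − 0.3658)·0.3658^5 = 0.6342·0.006546 = 0.004152

Final: 0.004152


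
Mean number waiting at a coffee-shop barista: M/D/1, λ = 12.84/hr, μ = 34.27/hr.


ρ = 12.84/34.27 = 0.3747
M/D/1: Lq = ρ²/(2(1−ρ)) = 0.1404/(2·0.6253) = 0.11224

Final: 0.11224


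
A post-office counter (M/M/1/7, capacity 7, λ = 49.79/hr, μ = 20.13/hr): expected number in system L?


ρ = 49.79/20.13 = 2.4734
L = ρ[1 − (K+1)ρ^K + Kρ^(K+1)] / [(1−ρ)(1−ρ^(K+1))]
Numerator: 2.4734·(1 − 8·566.354636 + 7·1400.834442) = 13049.788352
Denominator: (-1.4734)·(-1399.834442) = 2062.547916
L = 13049.788352/2062.547916 = 6.3270

Final: 6.3270


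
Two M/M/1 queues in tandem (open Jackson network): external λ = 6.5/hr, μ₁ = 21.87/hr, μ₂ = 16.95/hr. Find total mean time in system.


Each node sees arrival rate λ = 6.5/hr (tandem ⇒ throughput preserved).
W₁ = 1/(μ₁−λ) = 1/(21.87−6.5) = 0.06506 hr
W₂ = 1/(μ₂−λ) = 1/(16.95−6.5) = 0.09569 hr
W_total = W₁ + W₂ = 0.06506 + 0.09569 = 0.16076 hr

Final: 0.16076 hr


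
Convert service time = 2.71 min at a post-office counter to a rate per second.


μ = 1/(service time) in consistent units.
1 second = 0.0166667 min, so μ = 0.0166667/2.71 = 0.006150 per second

Final: 0.006150 /sec


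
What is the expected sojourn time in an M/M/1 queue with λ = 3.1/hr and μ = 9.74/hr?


W = 1/(μ−λ) = 1/(9.74 − 3.1) = 1/6.64 = 0.1506 hr

Final: 0.1506 hr


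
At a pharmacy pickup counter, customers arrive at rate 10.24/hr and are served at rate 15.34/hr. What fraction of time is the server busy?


ρ = λ/μ = 10.24/15.34 = 0.6675

Final: 0.6675


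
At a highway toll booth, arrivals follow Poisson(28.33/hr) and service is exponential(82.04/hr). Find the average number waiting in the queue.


ρ = 28.33/82.04 = 0.3453
Lq = ρ²/(1−ρ) = 0.1192/0.6547 = 0.1821

Final: 0.1821


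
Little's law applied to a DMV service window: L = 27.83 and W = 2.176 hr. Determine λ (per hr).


λ = L/W = 27.83/2.176 = 12.7895 /hr

Final: 12.7895 /hr


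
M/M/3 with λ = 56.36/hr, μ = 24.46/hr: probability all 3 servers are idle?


a = λ/μ = 56.36/24.46 = 2.3042; ρ = a/c = 0.7681
Σ_{k=0}^{2} a^k/k! (terms k=0..2) = 1.00000 + 2.30417 + 2.65460 = 5.95877
Tail: a^3/(3!(1−ρ)) = 12.23330/(6·0.2319) = 8.79044
P₀ = 1/(5.95877 + 8.79044) = 1/14.74921 = 0.067800

Final: 0.067800


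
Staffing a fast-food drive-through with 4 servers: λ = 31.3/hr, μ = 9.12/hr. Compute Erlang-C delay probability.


a = λ/μ = 3.4320; ρ = a/4 = 0.8580
P₀ = 0.017310 (from M/M/c formula)
C(c,a) = [a^c/(c!(1−ρ))]·P₀ = [138.73882/(24·0.1420)]·0.017310
= 40.71101·0.017310 = 0.704710

Final: 0.704710


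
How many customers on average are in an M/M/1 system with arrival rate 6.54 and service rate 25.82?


ρ = λ/μ = 6.54/25.82 = 0.2533
L = ρ/(1−ρ) = 0.2533/(1 − 0.2533) = 0.2533/0.7467 = 0.3392

Final: 0.3392


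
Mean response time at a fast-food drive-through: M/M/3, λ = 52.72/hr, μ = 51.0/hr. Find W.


a = 1.0337; ρ = 0.3446; P₀ = 0.351011
Lq = P₀·a^c·ρ/(c!(1−ρ)²) = 0.05184
Wq = Lq/λ = 0.05184/52.72 = 0.0009832 hr
W = Wq + 1/μ = 0.0009832 + 0.01961 = 0.02059 hr

Final: 0.02059 hr


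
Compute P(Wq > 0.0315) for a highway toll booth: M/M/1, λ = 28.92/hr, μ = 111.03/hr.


ρ = 28.92/111.03 = 0.2605
P(Wq > t) = ρ·e^{−(μ−λ)t} = 0.2605·e^{−2.5865}
= 0.2605·0.075286 = 0.019610

Final: 0.019610


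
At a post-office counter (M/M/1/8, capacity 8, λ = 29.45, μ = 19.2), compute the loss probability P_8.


ρ = λ/μ = 29.45/19.2 = 1.5339
P_K = (1−ρ)ρ^K/(1−ρ^(K+1)) = (-0.5339·30.638857)/(1 − 46.995539)
= -16.356682/-45.995539 = 0.355615

Final: 0.355615


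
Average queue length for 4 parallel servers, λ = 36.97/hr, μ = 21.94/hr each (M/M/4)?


a = λ/μ = 1.6851; ρ = a/4 = 0.4213
P₀ = 0.182395
Lq = P₀·a^c·ρ / (c!·(1−ρ)²) = 0.182395·8.06216·0.4213/(24·0.33494)
= 0.07706

Final: 0.07706


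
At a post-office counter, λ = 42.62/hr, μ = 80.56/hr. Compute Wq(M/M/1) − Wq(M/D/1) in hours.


ρ = 42.62/80.56 = 0.5290
Wq(M/M/1) = ρ/(μ−λ) = 0.5290/37.94 = 0.01394 hr
Wq(M/D/1) = ρ/(2(μ−λ)) = 0.006972 hr
Savings = 0.01394 − 0.006972 = 0.006972 hr

Final: 0.006972 hr


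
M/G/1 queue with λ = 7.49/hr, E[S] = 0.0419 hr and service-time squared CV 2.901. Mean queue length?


ρ = λ·E[S] = 7.49·0.0419 = 0.3138
Lq = ρ²(1+C_s²)/(2(1−ρ)) = 0.09849·(1+2.901)/(2·0.6862)
= 0.09849·3.9010/1.3723 = 0.27997

Final: 0.27997


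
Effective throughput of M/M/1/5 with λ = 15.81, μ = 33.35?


ρ = 0.4741; P_K = (1−ρ)ρ^5/(1−ρ^6) = 0.012737
λ_eff = λ(1 − P_K) = 15.81·(1 − 0.012737) = 15.81·0.987263 = 15.6086 /hr

Final: 15.6086 /hr


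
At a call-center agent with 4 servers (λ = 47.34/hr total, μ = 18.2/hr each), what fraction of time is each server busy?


ρ = λ/(cμ) = 47.34/(4·18.2) = 47.34/72.80 = 0.6503

Final: 0.6503


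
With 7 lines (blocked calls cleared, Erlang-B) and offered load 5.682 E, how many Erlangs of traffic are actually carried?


B(7,5.682) = 0.164335 (Erlang-B)
Carried load = a(1 − B) = 5.682·(1 − 0.164335) = 5.682·0.835665 = 4.7483 E

Final: 4.7483 Erlangs


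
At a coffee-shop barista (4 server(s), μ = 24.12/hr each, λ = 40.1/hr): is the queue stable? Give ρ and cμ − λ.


Total capacity cμ = 4·24.12 = 96.48/hr
ρ = λ/(cμ) = 40.1/96.48 = 0.4156
Stable ⇔ ρ < 1: YES
Spare capacity = cμ − λ = 96.48 − 40.1 = 56.38/hr

Final: ρ = 0.4156; stable; margin = 56.38/hr


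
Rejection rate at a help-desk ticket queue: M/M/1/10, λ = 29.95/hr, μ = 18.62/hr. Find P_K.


ρ = λ/μ = 29.95/18.62 = 1.6085
P_K = (1−ρ)ρ^K/(1−ρ^(K+1)) = (-0.6085·115.923504)/(1 − 186.461276)
= -70.537771/-185.461276 = 0.380337

Final: 0.380337


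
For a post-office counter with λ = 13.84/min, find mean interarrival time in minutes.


Mean interarrival time = 1/λ = 1/13.84 minute = 0.07225 minute
In minutes: 0.07225 × 1 = 0.07225 min

Final: 0.07225 min


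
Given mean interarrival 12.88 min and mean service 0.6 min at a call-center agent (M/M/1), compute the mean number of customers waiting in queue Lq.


λ = 60/12.88 = 4.6584 /hr
μ = 60/0.6 = 100.0000 /hr
ρ = λ/μ = 4.6584/100.0000 = 0.04658
Lq = ρ²/(1−ρ) = 0.002170/0.9534 = 0.002276

Final: 0.002276


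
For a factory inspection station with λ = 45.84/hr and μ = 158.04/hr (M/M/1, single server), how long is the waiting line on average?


ρ = 45.84/158.04 = 0.2901
Lq = ρ²/(1−ρ) = 0.08413/0.7099 = 0.1185

Final: 0.1185


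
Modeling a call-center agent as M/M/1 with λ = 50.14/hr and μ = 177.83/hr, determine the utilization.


ρ = λ/μ = 50.14/177.83 = 0.2820

Final: 0.2820


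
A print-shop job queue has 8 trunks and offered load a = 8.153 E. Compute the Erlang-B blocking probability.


B(c,a) = (a^c/c!) / Σ_{k=0}^{c} a^k/k!
a^8/8! = 484.193567
Σ terms (k=0..8): 1.00000 + 8.15300 + 33.23570 + 90.32357 + 184.10201 + 300.19674 + 407.91733 + 475.10714 + 484.19357 = 1984.229057
B = 484.193567/1984.229057 = 0.244021

Final: 0.244021


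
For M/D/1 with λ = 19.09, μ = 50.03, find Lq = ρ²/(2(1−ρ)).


ρ = 19.09/50.03 = 0.3816
M/D/1: Lq = ρ²/(2(1−ρ)) = 0.1456/(2·0.6184) = 0.11771

Final: 0.11771


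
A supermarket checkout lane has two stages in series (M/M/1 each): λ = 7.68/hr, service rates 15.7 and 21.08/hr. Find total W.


Each node sees arrival rate λ = 7.68/hr (tandem ⇒ throughput preserved).
W₁ = 1/(μ₁−λ) = 1/(15.7−7.68) = 0.12469 hr
W₂ = 1/(μ₂−λ) = 1/(21.08−7.68) = 0.07463 hr
W_total = W₁ + W₂ = 0.12469 + 0.07463 = 0.19932 hr

Final: 0.19932 hr


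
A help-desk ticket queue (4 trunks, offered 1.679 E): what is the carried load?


B(4,1.679) = 0.063574 (Erlang-B)
Carried load = a(1 − B) = 1.679·(1 − 0.063574) = 1.679·0.936426 = 1.5723 E

Final: 1.5723 Erlangs


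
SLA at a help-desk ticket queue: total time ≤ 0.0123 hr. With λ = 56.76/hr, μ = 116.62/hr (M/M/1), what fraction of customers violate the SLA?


W ~ Exponential(μ−λ) for M/M/1.
μ − λ = 116.62 − 56.76 = 59.8600
P(W > t) = e^{−(μ−λ)t} = e^{−0.7363} = 0.478893

Final: 0.478893


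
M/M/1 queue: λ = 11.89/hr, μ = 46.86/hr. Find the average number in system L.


ρ = λ/μ = 11.89/46.86 = 0.2537
L = ρ/(1−ρ) = 0.2537/(1 − 0.2537) = 0.2537/0.7463 = 0.3400

Final: 0.3400


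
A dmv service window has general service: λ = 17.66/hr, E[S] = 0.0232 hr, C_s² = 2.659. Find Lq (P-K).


ρ = λ·E[S] = 17.66·0.0232 = 0.4097
Lq = ρ²(1+C_s²)/(2(1−ρ)) = 0.1679·(1+2.659)/(2·0.5903)
= 0.1679·3.6590/1.1806 = 0.52027

Final: 0.52027


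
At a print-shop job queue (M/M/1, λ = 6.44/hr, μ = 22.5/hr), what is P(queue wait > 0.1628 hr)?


ρ = 6.44/22.5 = 0.2862
P(Wq > t) = ρ·e^{−(μ−λ)t} = 0.2862·e^{−2.6146}
= 0.2862·0.073199 = 0.020951

Final: 0.020951


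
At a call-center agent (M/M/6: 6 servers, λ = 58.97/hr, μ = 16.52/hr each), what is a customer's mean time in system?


a = 3.5696; ρ = 0.5949; P₀ = 0.026875
Lq = P₀·a^c·ρ/(c!(1−ρ)²) = 0.28000
Wq = Lq/λ = 0.28000/58.97 = 0.004748 hr
W = Wq + 1/μ = 0.004748 + 0.06053 = 0.06528 hr

Final: 0.06528 hr


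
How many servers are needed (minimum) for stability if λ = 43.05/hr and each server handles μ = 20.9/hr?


Stability requires cμ > λ ⇔ c > λ/μ.
λ/μ = 43.05/20.9 = 2.0598
Minimum integer c = ⌊2.0598⌋ + 1 = 3
Check: 3·20.9 = 62.70 > 43.05, while 2·20.9 = 41.80 ≤ 43.05

Final: 3 servers


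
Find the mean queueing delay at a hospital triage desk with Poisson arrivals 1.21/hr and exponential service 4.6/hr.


ρ = 1.21/4.6 = 0.2630
Wq = ρ/(μ−λ) = 0.2630/(4.6 − 1.21) = 0.2630/3.39 = 0.07759 hr

Final: 0.07759 hr


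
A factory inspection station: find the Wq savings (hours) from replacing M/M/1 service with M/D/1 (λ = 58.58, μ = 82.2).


ρ = 58.58/82.2 = 0.7127
Wq(M/M/1) = ρ/(μ−λ) = 0.7127/23.62 = 0.03017 hr
Wq(M/D/1) = ρ/(2(μ−λ)) = 0.01509 hr
Savings = 0.03017 − 0.01509 = 0.01509 hr

Final: 0.01509 hr


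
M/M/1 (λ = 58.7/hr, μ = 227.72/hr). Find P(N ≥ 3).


ρ = 58.7/227.72 = 0.2578
P(N ≥ n) = ρ^n = 0.2578^3 = 0.017128

Final: 0.017128


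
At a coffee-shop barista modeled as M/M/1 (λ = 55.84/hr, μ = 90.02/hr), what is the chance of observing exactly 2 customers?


ρ = 55.84/90.02 = 0.6203
P_n = (1−ρ)·ρ^n = (1 − 0.6203)·0.6203^2 = 0.3797·0.384780 = 0.146099

Final: 0.146099


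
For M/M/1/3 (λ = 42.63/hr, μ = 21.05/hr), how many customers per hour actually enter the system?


ρ = 2.0252; P_K = (1−ρ)ρ^3/(1−ρ^4) = 0.538213
λ_eff = λ(1 − P_K) = 42.63·(1 − 0.538213) = 42.63·0.461787 = 19.6860 /hr

Final: 19.6860 /hr


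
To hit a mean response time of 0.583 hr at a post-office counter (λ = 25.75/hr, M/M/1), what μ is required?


W = 1/(μ−λ) ⇒ μ − λ = 1/W = 1/0.583 = 1.7153
μ = λ + 1/W = 25.75 + 1.7153 = 27.4653 per hr

Final: 27.4653 /hr


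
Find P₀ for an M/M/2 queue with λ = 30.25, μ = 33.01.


a = λ/μ = 30.25/33.01 = 0.9164; ρ = a/c = 0.4582
Σ_{k=0}^{1} a^k/k! (terms k=0..1) = 1.00000 + 0.91639 = 1.91639
Tail: a^2/(2!(1−ρ)) = 0.83977/(2·0.5418) = 0.77497
P₀ = 1/(1.91639 + 0.77497) = 1/2.69136 = 0.371559

Final: 0.371559


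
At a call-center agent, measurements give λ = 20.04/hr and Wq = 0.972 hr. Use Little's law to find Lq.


Lq = λWq = 20.04·0.972 = 19.4789

Final: 19.4789


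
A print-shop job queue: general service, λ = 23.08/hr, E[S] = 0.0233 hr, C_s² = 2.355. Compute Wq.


ρ = λ·E[S] = 23.08·0.0233 = 0.5378
E[S²] = E[S]²(1+C_s²) = 0.0233²·(1+2.355) = 0.001821
Wq = λ·E[S²]/(2(1−ρ)) = 23.08·0.001821/(2·0.4622) = 0.04547 hr

Final: 0.04547 hr


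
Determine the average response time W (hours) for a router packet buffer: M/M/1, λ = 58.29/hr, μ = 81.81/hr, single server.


W = 1/(μ−λ) = 1/(81.81 − 58.29) = 1/23.52 = 0.04252 hr

Final: 0.04252 hr


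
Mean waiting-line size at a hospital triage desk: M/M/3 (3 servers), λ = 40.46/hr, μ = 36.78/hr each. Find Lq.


a = λ/μ = 1.1001; ρ = a/3 = 0.3667
P₀ = 0.327285
Lq = P₀·a^c·ρ / (c!·(1−ρ)²) = 0.327285·1.33120·0.3667/(6·0.40109)
= 0.06639

Final: 0.06639


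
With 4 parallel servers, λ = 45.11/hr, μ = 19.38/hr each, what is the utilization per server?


ρ = λ/(cμ) = 45.11/(4·19.38) = 45.11/77.52 = 0.5819

Final: 0.5819


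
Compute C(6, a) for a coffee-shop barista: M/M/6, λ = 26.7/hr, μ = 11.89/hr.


a = λ/μ = 2.2456; ρ = a/6 = 0.3743
P₀ = 0.105550 (from M/M/c formula)
C(c,a) = [a^c/(c!(1−ρ))]·P₀ = [128.22610/(720·0.6257)]·0.105550
= 0.28461·0.105550 = 0.030041

Final: 0.030041


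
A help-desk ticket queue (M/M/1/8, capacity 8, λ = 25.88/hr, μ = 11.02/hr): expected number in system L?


ρ = 25.88/11.02 = 2.3485
L = ρ[1 − (K+1)ρ^K + Kρ^(K+1)] / [(1−ρ)(1−ρ^(K+1))]
Numerator: 2.3485·(1 − 9·925.254956 + 8·2172.921801) = 21270.165654
Denominator: (-1.3485)·(-2171.921801) = 2928.743917
L = 21270.165654/2928.743917 = 7.2626

Final: 7.2626


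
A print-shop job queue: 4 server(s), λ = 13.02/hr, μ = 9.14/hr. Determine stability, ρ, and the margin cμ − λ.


Total capacity cμ = 4·9.14 = 36.56/hr
ρ = λ/(cμ) = 13.02/36.56 = 0.3561
Stable ⇔ ρ < 1: YES
Spare capacity = cμ − λ = 36.56 − 13.02 = 23.54/hr

Final: ρ = 0.3561; stable; margin = 23.54/hr


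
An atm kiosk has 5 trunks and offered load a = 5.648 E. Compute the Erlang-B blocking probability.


B(c,a) = (a^c/c!) / Σ_{k=0}^{c} a^k/k!
a^5/5! = 47.895222
Σ terms (k=0..5): 1.00000 + 5.64800 + 15.94995 + 30.02844 + 42.40016 + 47.89522 = 142.921779
B = 47.895222/142.921779 = 0.335115

Final: 0.335115


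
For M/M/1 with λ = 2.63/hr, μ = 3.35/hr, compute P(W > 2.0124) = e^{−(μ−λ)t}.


W ~ Exponential(μ−λ) for M/M/1.
μ − λ = 3.35 − 2.63 = 0.7200
P(W > t) = e^{−(μ−λ)t} = e^{−1.4489} = 0.234822

Final: 0.234822


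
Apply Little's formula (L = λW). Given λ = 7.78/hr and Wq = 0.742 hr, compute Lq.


Lq = λWq = 7.78·0.742 = 5.7728

Final: 5.7728


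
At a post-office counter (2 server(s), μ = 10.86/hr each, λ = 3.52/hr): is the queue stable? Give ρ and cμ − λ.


Total capacity cμ = 2·10.86 = 21.72/hr
ρ = λ/(cμ) = 3.52/21.72 = 0.1621
Stable ⇔ ρ < 1: YES
Spare capacity = cμ − λ = 21.72 − 3.52 = 18.20/hr

Final: ρ = 0.1621; stable; margin = 18.20/hr


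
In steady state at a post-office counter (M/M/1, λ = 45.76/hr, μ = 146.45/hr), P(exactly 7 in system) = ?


ρ = 45.76/146.45 = 0.3125
P_n = (1−ρ)·ρ^n = (1 − 0.3125)·0.3125^7 = 0.6875·0.0002908 = 0.0001999

Final: 0.0001999


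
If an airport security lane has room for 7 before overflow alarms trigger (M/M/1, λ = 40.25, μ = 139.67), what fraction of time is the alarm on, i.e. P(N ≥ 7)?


ρ = 40.25/139.67 = 0.2882
P(N ≥ n) = ρ^n = 0.2882^7 = 0.0001651

Final: 0.0001651


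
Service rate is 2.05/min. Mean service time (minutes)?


Mean service time = 1/μ = 1/2.05 minute = 0.48780 minute
In minutes: 0.48780 × 1 = 0.4878 min

Final: 0.4878 min


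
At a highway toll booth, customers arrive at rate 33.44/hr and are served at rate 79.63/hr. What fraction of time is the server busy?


ρ = λ/μ = 33.44/79.63 = 0.4199

Final: 0.4199


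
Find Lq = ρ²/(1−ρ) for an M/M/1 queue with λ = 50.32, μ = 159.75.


ρ = 50.32/159.75 = 0.3150
Lq = ρ²/(1−ρ) = 0.09922/0.6850 = 0.1448

Final: 0.1448


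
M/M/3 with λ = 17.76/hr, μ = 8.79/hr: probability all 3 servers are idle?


a = λ/μ = 17.76/8.79 = 2.0205; ρ = a/c = 0.6735
Σ_{k=0}^{2} a^k/k! (terms k=0..2) = 1.00000 + 2.02048 + 2.04117 = 5.06164
Tail: a^3/(3!(1−ρ)) = 8.24826/(6·0.3265) = 4.21035
P₀ = 1/(5.06164 + 4.21035) = 1/9.27199 = 0.107852

Final: 0.107852


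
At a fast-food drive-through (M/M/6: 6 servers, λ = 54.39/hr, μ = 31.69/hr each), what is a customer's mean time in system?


a = 1.7163; ρ = 0.2861; P₀ = 0.179623
Lq = P₀·a^c·ρ/(c!(1−ρ)²) = 0.003579
Wq = Lq/λ = 0.003579/54.39 = 0.00006580 hr
W = Wq + 1/μ = 0.00006580 + 0.03156 = 0.03162 hr

Final: 0.03162 hr


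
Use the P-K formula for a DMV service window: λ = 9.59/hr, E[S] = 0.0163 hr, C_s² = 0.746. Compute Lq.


ρ = λ·E[S] = 9.59·0.0163 = 0.1563
Lq = ρ²(1+C_s²)/(2(1−ρ)) = 0.02444·(1+0.746)/(2·0.8437)
= 0.02444·1.7460/1.6874 = 0.02528

Final: 0.02528


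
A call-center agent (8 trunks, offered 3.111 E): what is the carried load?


B(8,3.111) = 0.009743 (Erlang-B)
Carried load = a(1 − B) = 3.111·(1 − 0.009743) = 3.111·0.990257 = 3.0807 E

Final: 3.0807 Erlangs


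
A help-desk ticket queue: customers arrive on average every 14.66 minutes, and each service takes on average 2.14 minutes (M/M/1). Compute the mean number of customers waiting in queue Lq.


λ = 60/14.66 = 4.0928 /hr
μ = 60/2.14 = 28.0374 /hr
ρ = λ/μ = 4.0928/28.0374 = 0.1460
Lq = ρ²/(1−ρ) = 0.02131/0.8540 = 0.02495

Final: 0.02495


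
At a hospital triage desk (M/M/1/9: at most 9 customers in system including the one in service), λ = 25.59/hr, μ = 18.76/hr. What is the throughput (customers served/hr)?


ρ = 1.3641; P_K = (1−ρ)ρ^9/(1−ρ^10) = 0.279430
λ_eff = λ(1 − P_K) = 25.59·(1 − 0.279430) = 25.59·0.720570 = 18.4394 /hr

Final: 18.4394 /hr


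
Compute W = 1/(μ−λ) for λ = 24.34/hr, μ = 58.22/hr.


W = 1/(μ−λ) = 1/(58.22 − 24.34) = 1/33.88 = 0.02952 hr

Final: 0.02952 hr


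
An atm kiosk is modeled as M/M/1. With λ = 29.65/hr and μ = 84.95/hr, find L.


ρ = λ/μ = 29.65/84.95 = 0.3490
L = ρ/(1−ρ) = 0.3490/(1 − 0.3490) = 0.3490/0.6510 = 0.5362

Final: 0.5362


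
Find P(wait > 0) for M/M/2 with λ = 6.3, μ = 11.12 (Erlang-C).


a = λ/μ = 0.5665; ρ = a/2 = 0.2833
P₀ = 0.558514 (from M/M/c formula)
C(c,a) = [a^c/(c!(1−ρ))]·P₀ = [0.32098/(2·0.7167)]·0.558514
= 0.22392·0.558514 = 0.125061

Final: 0.125061


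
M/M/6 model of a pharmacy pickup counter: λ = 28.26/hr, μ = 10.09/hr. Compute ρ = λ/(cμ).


ρ = λ/(cμ) = 28.26/(6·10.09) = 28.26/60.54 = 0.4668

Final: 0.4668


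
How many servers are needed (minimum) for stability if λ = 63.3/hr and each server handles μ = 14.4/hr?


Stability requires cμ > λ ⇔ c > λ/μ.
λ/μ = 63.3/14.4 = 4.3958
Minimum integer c = ⌊4.3958⌋ + 1 = 5
Check: 5·14.4 = 72.00 > 63.3, while 4·14.4 = 57.60 ≤ 63.3

Final: 5 servers


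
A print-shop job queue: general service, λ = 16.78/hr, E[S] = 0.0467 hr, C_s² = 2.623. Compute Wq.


ρ = λ·E[S] = 16.78·0.0467 = 0.7836
E[S²] = E[S]²(1+C_s²) = 0.0467²·(1+2.623) = 0.007901
Wq = λ·E[S²]/(2(1−ρ)) = 16.78·0.007901/(2·0.2164) = 0.30638 hr

Final: 0.30638 hr


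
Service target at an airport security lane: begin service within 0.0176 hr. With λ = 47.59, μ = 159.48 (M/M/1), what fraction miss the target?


ρ = 47.59/159.48 = 0.2984
P(Wq > t) = ρ·e^{−(μ−λ)t} = 0.2984·e^{−1.9693}
= 0.2984·0.139560 = 0.041646

Final: 0.041646


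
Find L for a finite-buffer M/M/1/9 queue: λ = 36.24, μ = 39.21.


ρ = 36.24/39.21 = 0.9243
L = ρ[1 − (K+1)ρ^K + Kρ^(K+1)] / [(1−ρ)(1−ρ^(K+1))]
Numerator: 0.9243·(1 − 10·0.492178 + 9·0.454897) = 0.159247
Denominator: (0.07575)·(0.545103) = 0.041289
L = 0.159247/0.041289 = 3.8568

Final: 3.8568


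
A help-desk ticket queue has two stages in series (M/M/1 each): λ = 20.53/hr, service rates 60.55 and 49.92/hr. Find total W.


Each node sees arrival rate λ = 20.53/hr (tandem ⇒ throughput preserved).
W₁ = 1/(μ₁−λ) = 1/(60.55−20.53) = 0.02499 hr
W₂ = 1/(μ₂−λ) = 1/(49.92−20.53) = 0.03403 hr
W_total = W₁ + W₂ = 0.02499 + 0.03403 = 0.05901 hr

Final: 0.05901 hr


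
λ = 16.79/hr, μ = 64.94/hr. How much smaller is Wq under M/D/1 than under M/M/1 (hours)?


ρ = 16.79/64.94 = 0.2585
Wq(M/M/1) = ρ/(μ−λ) = 0.2585/48.15 = 0.005370 hr
Wq(M/D/1) = ρ/(2(μ−λ)) = 0.002685 hr
Savings = 0.005370 − 0.002685 = 0.002685 hr

Final: 0.002685 hr


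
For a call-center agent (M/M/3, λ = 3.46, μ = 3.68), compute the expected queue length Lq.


a = λ/μ = 0.9402; ρ = a/3 = 0.3134
P₀ = 0.387000
Lq = P₀·a^c·ρ / (c!·(1−ρ)²) = 0.387000·0.83116·0.3134/(6·0.47141)
= 0.03564

Final: 0.03564


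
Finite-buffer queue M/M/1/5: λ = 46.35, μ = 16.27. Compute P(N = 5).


ρ = λ/μ = 46.35/16.27 = 2.8488
P_K = (1−ρ)ρ^K/(1−ρ^(K+1)) = (-1.8488·187.633737)/(1 − 534.531266)
= -346.897529/-533.531266 = 0.650192

Final: 0.650192


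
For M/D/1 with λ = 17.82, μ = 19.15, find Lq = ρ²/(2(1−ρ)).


ρ = 17.82/19.15 = 0.9305
M/D/1: Lq = ρ²/(2(1−ρ)) = 0.8659/(2·0.06945) = 6.23397

Final: 6.23397


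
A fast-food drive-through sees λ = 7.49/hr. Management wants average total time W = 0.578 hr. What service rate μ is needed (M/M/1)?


W = 1/(μ−λ) ⇒ μ − λ = 1/W = 1/0.578 = 1.7301
μ = λ + 1/W = 7.49 + 1.7301 = 9.2201 per hr

Final: 9.2201 /hr


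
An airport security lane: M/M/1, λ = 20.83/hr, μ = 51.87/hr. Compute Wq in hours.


ρ = 20.83/51.87 = 0.4016
Wq = ρ/(μ−λ) = 0.4016/(51.87 − 20.83) = 0.4016/31.04 = 0.01294 hr

Final: 0.01294 hr


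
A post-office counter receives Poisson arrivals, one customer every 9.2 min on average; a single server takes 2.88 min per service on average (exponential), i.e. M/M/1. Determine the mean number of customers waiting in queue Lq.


λ = 60/9.2 = 6.5217 /hr
μ = 60/2.88 = 20.8333 /hr
ρ = λ/μ = 6.5217/20.8333 = 0.3130
Lq = ρ²/(1−ρ) = 0.09800/0.6870 = 0.1427

Final: 0.1427
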